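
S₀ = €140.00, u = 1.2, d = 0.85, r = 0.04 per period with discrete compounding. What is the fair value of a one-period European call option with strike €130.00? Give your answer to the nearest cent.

€19.84

Risk-neutral probability p = (1 + 0.04 − 0.85)/(1.2 − 0.85) = 0.1900/0.3500 = 0.5429
Terminal stock prices: S_u = 168, S_d = 119
Terminal payoffs (S − K): max(38, 0) = 38, max(-11, 0) = 0
Node 0 (S = 140): V_0 = 1/1.04·[0.5429·38.0000 + 0.4571·0.0000] = 19.8352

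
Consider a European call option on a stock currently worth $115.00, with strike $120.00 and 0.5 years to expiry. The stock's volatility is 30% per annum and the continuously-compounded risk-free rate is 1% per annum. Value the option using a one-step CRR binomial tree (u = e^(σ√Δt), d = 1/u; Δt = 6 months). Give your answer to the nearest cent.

CRR parameters: u = e^(σ√Δt) = e^(0.3·√0.5) = 1.2363, d = 1/u = 0.8089
Per-period rate: rΔt = 0.01·0.5 = 0.005, so R = e^0.005 = 1.0050
Risk-neutral probability p = (e^0.005 − 0.8089)/(1.2363 − 0.8089) = 0.1962/0.4275 = 0.4589
Terminal stock prices: S_u = 142.2, S_d = 93.02
Terminal payoffs (S − K): max(22.18, 0) = 22.18, max(-26.98, 0) = 0
Node 0 (S = 115): V_0 = e^(−0.005)·[0.4589·22.1758 + 0.5411·0.0000] = 10.1255

$10.13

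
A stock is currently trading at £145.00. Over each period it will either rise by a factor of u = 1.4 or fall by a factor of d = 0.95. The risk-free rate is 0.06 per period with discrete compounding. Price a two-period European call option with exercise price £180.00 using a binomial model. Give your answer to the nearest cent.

£9.77

Risk-neutral probability p = (1 + 0.06 − 0.95)/(1.4 − 0.95) = 0.1100/0.4500 = 0.2444
Terminal stock prices: S_uu = 284.2, S_ud = 192.8, S_dd = 130.9
Terminal payoffs (S − K): max(104.2, 0) = 104.2, max(12.85, 0) = 12.85, max(-49.14, 0) = 0
Node u (S = 203): V_u = 1/1.06·[0.2444·104.2000 + 0.7556·12.8500] = 33.1887
Node d (S = 137.8): V_d = 1/1.06·[0.2444·12.8500 + 0.7556·0.0000] = 2.9633
Node 0 (S = 145): V_0 = 1/1.06·[0.2444·33.1887 + 0.7556·2.9633] = 9.7658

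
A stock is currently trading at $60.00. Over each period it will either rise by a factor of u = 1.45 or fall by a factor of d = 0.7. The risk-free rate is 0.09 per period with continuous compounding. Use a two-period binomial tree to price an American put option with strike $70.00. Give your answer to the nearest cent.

Risk-neutral probability p = (e^0.09 − 0.7)/(1.45 − 0.7) = 0.3942/0.7500 = 0.5256
Terminal stock prices: S_uu = 126.2, S_ud = 60.9, S_dd = 29.4
Terminal payoffs (K − S): max(-56.15, 0) = 0, max(9.1, 0) = 9.1, max(40.6, 0) = 40.6
Node u (S = 87): continuation = e^(−0.09)·[0.5256·0.0000 + 0.4744·9.1000] = 3.9458; exercise value = 0.0000 ≤ continuation, so V_u = 3.9458
Node d (S = 42): continuation = e^(−0.09)·[0.5256·9.1000 + 0.4744·40.6000] = 21.9752; exercise value = 28.0000 > continuation, so V_d = 28.0000 (exercise)
Node 0 (S = 60): continuation = e^(−0.09)·[0.5256·3.9458 + 0.4744·28.0000] = 14.0361; exercise value = 10.0000 ≤ continuation, so V_0 = 14.0361

$14.04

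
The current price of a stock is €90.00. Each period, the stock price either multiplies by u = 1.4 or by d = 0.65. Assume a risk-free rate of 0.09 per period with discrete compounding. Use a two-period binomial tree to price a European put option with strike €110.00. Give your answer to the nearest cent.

€21.82

Risk-neutral probability p = (1 + 0.09 − 0.65)/(1.4 − 0.65) = 0.4400/0.7500 = 0.5867
Terminal stock prices: S_uu = 176.4, S_ud = 81.9, S_dd = 38.03
Terminal payoffs (K − S): max(-66.4, 0) = 0, max(28.1, 0) = 28.1, max(71.97, 0) = 71.97
Node u (S = 126): V_u = 1/1.09·[0.5867·0.0000 + 0.4133·28.1000] = 10.6557
Node d (S = 58.5): V_d = 1/1.09·[0.5867·28.1000 + 0.4133·71.9750] = 42.4174
Node 0 (S = 90): V_0 = 1/1.09·[0.5867·10.6557 + 0.4133·42.4174] = 21.8201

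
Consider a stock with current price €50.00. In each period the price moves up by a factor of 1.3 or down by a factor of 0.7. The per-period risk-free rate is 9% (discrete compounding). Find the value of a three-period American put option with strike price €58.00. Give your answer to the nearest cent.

€9.78

Risk-neutral probability p = (1 + 0.09 − 0.7)/(1.3 − 0.7) = 0.3900/0.6000 = 0.6500
Terminal stock prices: S_uuu = 109.9, S_uud = 59.15, S_udd = 31.85, S_ddd = 17.15
Terminal payoffs (K − S): max(-51.85, 0) = 0, max(-1.15, 0) = 0, max(26.15, 0) = 26.15, max(40.85, 0) = 40.85
Node uu (S = 84.5): continuation = 1/1.09·[0.6500·0.0000 + 0.3500·0.0000] = 0.0000; exercise value = 0.0000 ≤ continuation, so V_uu = 0.0000
Node ud (S = 45.5): continuation = 1/1.09·[0.6500·0.0000 + 0.3500·26.1500] = 8.3968; exercise value = 12.5000 > continuation, so V_ud = 12.5000 (exercise)
Node dd (S = 24.5): continuation = 1/1.09·[0.6500·26.1500 + 0.3500·40.8500] = 28.7110; exercise value = 33.5000 > continuation, so V_dd = 33.5000 (exercise)
Node u (S = 65): continuation = 1/1.09·[0.6500·0.0000 + 0.3500·12.5000] = 4.0138; exercise value = 0.0000 ≤ continuation, so V_u = 4.0138
Node d (S = 35): continuation = 1/1.09·[0.6500·12.5000 + 0.3500·33.5000] = 18.2110; exercise value = 23.0000 > continuation, so V_d = 23.0000 (exercise)
Node 0 (S = 50): continuation = 1/1.09·[0.6500·4.0138 + 0.3500·23.0000] = 9.7788; exercise value = 8.0000 ≤ continuation, so V_0 = 9.7788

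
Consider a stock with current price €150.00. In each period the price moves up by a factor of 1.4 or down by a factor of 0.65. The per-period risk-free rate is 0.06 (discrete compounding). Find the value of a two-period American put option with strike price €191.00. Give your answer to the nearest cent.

Risk-neutral probability p = (1 + 0.06 − 0.65)/(1.4 − 0.65) = 0.4100/0.7500 = 0.5467
Terminal stock prices: S_uu = 294, S_ud = 136.5, S_dd = 63.38
Terminal payoffs (K − S): max(-103, 0) = 0, max(54.5, 0) = 54.5, max(127.6, 0) = 127.6
Node u (S = 210): continuation = 1/1.06·[0.5467·0.0000 + 0.4533·54.5000] = 23.3082; exercise value = 0.0000 ≤ continuation, so V_u = 23.3082
Node d (S = 97.5): continuation = 1/1.06·[0.5467·54.5000 + 0.4533·127.6250] = 82.6887; exercise value = 93.5000 > continuation, so V_d = 93.5000 (exercise)
Node 0 (S = 150): continuation = 1/1.06·[0.5467·23.3082 + 0.4533·93.5000] = 52.0080; exercise value = 41.0000 ≤ continuation, so V_0 = 52.0080

€52.01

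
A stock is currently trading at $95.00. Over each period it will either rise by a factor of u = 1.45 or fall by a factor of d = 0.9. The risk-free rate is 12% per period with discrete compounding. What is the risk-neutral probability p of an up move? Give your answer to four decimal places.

p = 0.4000

Risk-neutral probability p = (1 + 0.12 − 0.9)/(1.45 − 0.9) = 0.2200/0.5500 = 0.4000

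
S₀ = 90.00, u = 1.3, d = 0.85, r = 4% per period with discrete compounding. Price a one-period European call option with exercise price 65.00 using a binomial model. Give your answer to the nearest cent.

27.50

Risk-neutral probability p = (1 + 0.04 − 0.85)/(1.3 − 0.85) = 0.1900/0.4500 = 0.4222
Terminal stock prices: S_u = 117, S_d = 76.5
Terminal payoffs (S − K): max(52, 0) = 52, max(11.5, 0) = 11.5
Node 0 (S = 90): V_0 = 1/1.04·[0.4222·52.0000 + 0.5778·11.5000] = 27.5000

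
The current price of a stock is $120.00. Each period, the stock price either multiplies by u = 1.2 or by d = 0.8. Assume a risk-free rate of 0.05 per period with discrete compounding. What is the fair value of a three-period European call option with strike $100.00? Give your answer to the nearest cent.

$37.16

Risk-neutral probability p = (1 + 0.05 − 0.8)/(1.2 − 0.8) = 0.2500/0.4000 = 0.6250
Terminal stock prices: S_uuu = 207.4, S_uud = 138.2, S_udd = 92.16, S_ddd = 61.44
Terminal payoffs (S − K): max(107.4, 0) = 107.4, max(38.24, 0) = 38.24, max(-7.84, 0) = 0, max(-38.56, 0) = 0
Node uu (S = 172.8): V_uu = 1/1.05·[0.6250·107.3600 + 0.3750·38.2400] = 77.5619
Node ud (S = 115.2): V_ud = 1/1.05·[0.6250·38.2400 + 0.3750·0.0000] = 22.7619
Node dd (S = 76.8): V_dd = 1/1.05·[0.6250·0.0000 + 0.3750·0.0000] = 0.0000
Node u (S = 144): V_u = 1/1.05·[0.6250·77.5619 + 0.3750·22.7619] = 54.2971
Node d (S = 96): V_d = 1/1.05·[0.6250·22.7619 + 0.3750·0.0000] = 13.5488
Node 0 (S = 120): V_0 = 1/1.05·[0.6250·54.2971 + 0.3750·13.5488] = 37.1585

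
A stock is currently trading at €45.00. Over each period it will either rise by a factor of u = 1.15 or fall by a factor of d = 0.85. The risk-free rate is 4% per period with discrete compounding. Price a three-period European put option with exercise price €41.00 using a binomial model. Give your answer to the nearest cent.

Risk-neutral probability p = (1 + 0.04 − 0.85)/(1.15 − 0.85) = 0.1900/0.3000 = 0.6333
Terminal stock prices: S_uuu = 68.44, S_uud = 50.59, S_udd = 37.39, S_ddd = 27.64
Terminal payoffs (K − S): max(-27.44, 0) = 0, max(-9.586, 0) = 0, max(3.611, 0) = 3.611, max(13.36, 0) = 13.36
Node uu (S = 59.51): V_uu = 1/1.04·[0.6333·0.0000 + 0.3667·0.0000] = 0.0000
Node ud (S = 43.99): V_ud = 1/1.04·[0.6333·0.0000 + 0.3667·3.6106] = 1.2730
Node dd (S = 32.51): V_dd = 1/1.04·[0.6333·3.6106 + 0.3667·13.3644] = 6.9106
Node u (S = 51.75): V_u = 1/1.04·[0.6333·0.0000 + 0.3667·1.2730] = 0.4488
Node d (S = 38.25): V_d = 1/1.04·[0.6333·1.2730 + 0.3667·6.9106] = 3.2116
Node 0 (S = 45): V_0 = 1/1.04·[0.6333·0.4488 + 0.3667·3.2116] = 1.4056

€1.41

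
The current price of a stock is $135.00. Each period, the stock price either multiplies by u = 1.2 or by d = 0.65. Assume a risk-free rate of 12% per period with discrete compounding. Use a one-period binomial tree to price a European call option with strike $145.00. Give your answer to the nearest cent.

Risk-neutral probability p = (1 + 0.12 − 0.65)/(1.2 − 0.65) = 0.4700/0.5500 = 0.8545
Terminal stock prices: S_u = 162, S_d = 87.75
Terminal payoffs (S − K): max(17, 0) = 17, max(-57.25, 0) = 0
Node 0 (S = 135): V_0 = 1/1.12·[0.8545·17.0000 + 0.1455·0.0000] = 12.9708

$12.97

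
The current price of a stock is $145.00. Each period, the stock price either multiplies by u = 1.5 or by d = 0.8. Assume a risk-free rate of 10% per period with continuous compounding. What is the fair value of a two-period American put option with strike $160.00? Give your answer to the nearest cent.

$22.46

Risk-neutral probability p = (e^0.1 − 0.8)/(1.5 − 0.8) = 0.3052/0.7000 = 0.4360
Terminal stock prices: S_uu = 326.2, S_ud = 174, S_dd = 92.8
Terminal payoffs (K − S): max(-166.2, 0) = 0, max(-14, 0) = 0, max(67.2, 0) = 67.2
Node u (S = 217.5): continuation = e^(−0.1)·[0.4360·0.0000 + 0.5640·0.0000] = 0.0000; exercise value = 0.0000 ≤ continuation, so V_u = 0.0000
Node d (S = 116): continuation = e^(−0.1)·[0.4360·0.0000 + 0.5640·67.2000] = 34.2966; exercise value = 44.0000 > continuation, so V_d = 44.0000 (exercise)
Node 0 (S = 145): continuation = e^(−0.1)·[0.4360·0.0000 + 0.5640·44.0000] = 22.4561; exercise value = 15.0000 ≤ continuation, so V_0 = 22.4561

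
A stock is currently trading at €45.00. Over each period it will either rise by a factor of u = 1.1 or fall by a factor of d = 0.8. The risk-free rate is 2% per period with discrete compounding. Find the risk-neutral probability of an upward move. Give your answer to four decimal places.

p = 0.7333

Risk-neutral probability p = (1 + 0.02 − 0.8)/(1.1 − 0.8) = 0.2200/0.3000 = 0.7333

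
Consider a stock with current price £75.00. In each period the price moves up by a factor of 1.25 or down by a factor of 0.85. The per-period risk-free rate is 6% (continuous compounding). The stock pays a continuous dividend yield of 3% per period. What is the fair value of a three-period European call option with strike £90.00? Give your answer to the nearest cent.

£7.02

Per-period risk-free factor R = e^0.06 = 1.0618; dividend-adjusted growth = e^(0.06−0.03) = 1.0305.
Risk-neutral probability p = (1.0305 − 0.85)/(1.25 − 0.85) = 0.1805/0.4000 = 0.4511
Terminal stock prices: S_uuu = 146.5, S_uud = 99.61, S_udd = 67.73, S_ddd = 46.06
Terminal payoffs (S − K): max(56.48, 0) = 56.48, max(9.609, 0) = 9.609, max(-22.27, 0) = 0, max(-43.94, 0) = 0
Node uu (S = 117.2): V_uu = e^(−0.06)·[0.4511·56.4844 + 0.5489·9.6094] = 28.9653
Node ud (S = 79.69): V_ud = e^(−0.06)·[0.4511·9.6094 + 0.5489·0.0000] = 4.0827
Node dd (S = 54.19): V_dd = e^(−0.06)·[0.4511·0.0000 + 0.5489·0.0000] = 0.0000
Node u (S = 93.75): V_u = e^(−0.06)·[0.4511·28.9653 + 0.5489·4.0827] = 14.4166
Node d (S = 63.75): V_d = e^(−0.06)·[0.4511·4.0827 + 0.5489·0.0000] = 1.7346
Node 0 (S = 75): V_0 = e^(−0.06)·[0.4511·14.4166 + 0.5489·1.7346] = 7.0217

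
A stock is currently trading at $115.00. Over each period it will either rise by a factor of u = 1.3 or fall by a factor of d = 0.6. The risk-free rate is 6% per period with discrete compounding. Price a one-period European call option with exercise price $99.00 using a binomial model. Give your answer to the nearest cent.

$31.31

Risk-neutral probability p = (1 + 0.06 − 0.6)/(1.3 − 0.6) = 0.4600/0.7000 = 0.6571
Terminal stock prices: S_u = 149.5, S_d = 69
Terminal payoffs (S − K): max(50.5, 0) = 50.5, max(-30, 0) = 0
Node 0 (S = 115): V_0 = 1/1.06·[0.6571·50.5000 + 0.3429·0.0000] = 31.3073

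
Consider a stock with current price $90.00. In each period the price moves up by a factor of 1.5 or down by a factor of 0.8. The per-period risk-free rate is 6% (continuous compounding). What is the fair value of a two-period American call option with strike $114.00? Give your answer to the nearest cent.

Risk-neutral probability p = (e^0.06 − 0.8)/(1.5 − 0.8) = 0.2618/0.7000 = 0.3741
Terminal stock prices: S_uu = 202.5, S_ud = 108, S_dd = 57.6
Terminal payoffs (S − K): max(88.5, 0) = 88.5, max(-6, 0) = 0, max(-56.4, 0) = 0
Node u (S = 135): continuation = e^(−0.06)·[0.3741·88.5000 + 0.6259·0.0000] = 31.1758; exercise value = 21.0000 ≤ continuation, so V_u = 31.1758
Node d (S = 72): continuation = e^(−0.06)·[0.3741·0.0000 + 0.6259·0.0000] = 0.0000; exercise value = 0.0000 ≤ continuation, so V_d = 0.0000
Node 0 (S = 90): continuation = e^(−0.06)·[0.3741·31.1758 + 0.6259·0.0000] = 10.9823; exercise value = 0.0000 ≤ continuation, so V_0 = 10.9823

$10.98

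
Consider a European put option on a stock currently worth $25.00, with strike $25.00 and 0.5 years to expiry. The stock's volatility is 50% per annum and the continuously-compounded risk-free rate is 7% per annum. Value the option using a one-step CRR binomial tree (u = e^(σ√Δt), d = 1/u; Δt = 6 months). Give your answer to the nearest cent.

$3.87

CRR parameters: u = e^(σ√Δt) = e^(0.5·√0.5) = 1.4241, d = 1/u = 0.7022
Per-period rate: rΔt = 0.07·0.5 = 0.035, so R = e^0.035 = 1.0356
Risk-neutral probability p = (e^0.035 − 0.7022)/(1.4241 − 0.7022) = 0.3334/0.7219 = 0.4619
Terminal stock prices: S_u = 35.6, S_d = 17.55
Terminal payoffs (K − S): max(-10.6, 0) = 0, max(7.445, 0) = 7.445
Node 0 (S = 25): V_0 = e^(−0.035)·[0.4619·0.0000 + 0.5381·7.4453] = 3.8688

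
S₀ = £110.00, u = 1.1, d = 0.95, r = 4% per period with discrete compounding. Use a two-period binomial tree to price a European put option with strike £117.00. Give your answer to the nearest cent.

Risk-neutral probability p = (1 + 0.04 − 0.95)/(1.1 − 0.95) = 0.0900/0.1500 = 0.6000
Terminal stock prices: S_uu = 133.1, S_ud = 115, S_dd = 99.27
Terminal payoffs (K − S): max(-16.1, 0) = 0, max(2.05, 0) = 2.05, max(17.73, 0) = 17.73
Node u (S = 121): V_u = 1/1.04·[0.6000·0.0000 + 0.4000·2.0500] = 0.7885
Node d (S = 104.5): V_d = 1/1.04·[0.6000·2.0500 + 0.4000·17.7250] = 8.0000
Node 0 (S = 110): V_0 = 1/1.04·[0.6000·0.7885 + 0.4000·8.0000] = 3.5318

£3.53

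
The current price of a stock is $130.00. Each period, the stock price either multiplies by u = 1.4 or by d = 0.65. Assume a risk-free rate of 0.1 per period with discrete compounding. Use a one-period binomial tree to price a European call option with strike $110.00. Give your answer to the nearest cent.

$39.27

Risk-neutral probability p = (1 + 0.1 − 0.65)/(1.4 − 0.65) = 0.4500/0.7500 = 0.6000
Terminal stock prices: S_u = 182, S_d = 84.5
Terminal payoffs (S − K): max(72, 0) = 72, max(-25.5, 0) = 0
Node 0 (S = 130): V_0 = 1/1.1·[0.6000·72.0000 + 0.4000·0.0000] = 39.2727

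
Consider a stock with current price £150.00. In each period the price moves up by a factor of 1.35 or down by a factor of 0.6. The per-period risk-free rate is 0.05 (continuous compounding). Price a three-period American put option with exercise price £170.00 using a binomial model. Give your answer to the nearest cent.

Risk-neutral probability p = (e^0.05 − 0.6)/(1.35 − 0.6) = 0.4513/0.7500 = 0.6017
Terminal stock prices: S_uuu = 369.1, S_uud = 164, S_udd = 72.9, S_ddd = 32.4
Terminal payoffs (K − S): max(-199.1, 0) = 0, max(5.975, 0) = 5.975, max(97.1, 0) = 97.1, max(137.6, 0) = 137.6
Node uu (S = 273.4): continuation = e^(−0.05)·[0.6017·0.0000 + 0.3983·5.9750] = 2.2638; exercise value = 0.0000 ≤ continuation, so V_uu = 2.2638
Node ud (S = 121.5): continuation = e^(−0.05)·[0.6017·5.9750 + 0.3983·97.1000] = 40.2090; exercise value = 48.5000 > continuation, so V_ud = 48.5000 (exercise)
Node dd (S = 54): continuation = e^(−0.05)·[0.6017·97.1000 + 0.3983·137.6000] = 107.7090; exercise value = 116.0000 > continuation, so V_dd = 116.0000 (exercise)
Node u (S = 202.5): continuation = e^(−0.05)·[0.6017·2.2638 + 0.3983·48.5000] = 19.6714; exercise value = 0.0000 ≤ continuation, so V_u = 19.6714
Node d (S = 90): continuation = e^(−0.05)·[0.6017·48.5000 + 0.3983·116.0000] = 71.7090; exercise value = 80.0000 > continuation, so V_d = 80.0000 (exercise)
Node 0 (S = 150): continuation = e^(−0.05)·[0.6017·19.6714 + 0.3983·80.0000] = 41.5693; exercise value = 20.0000 ≤ continuation, so V_0 = 41.5693

£41.57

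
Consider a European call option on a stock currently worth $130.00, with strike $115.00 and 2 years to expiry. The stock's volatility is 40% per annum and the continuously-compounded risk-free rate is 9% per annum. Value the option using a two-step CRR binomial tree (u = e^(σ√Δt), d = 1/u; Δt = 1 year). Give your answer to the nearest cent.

CRR parameters: u = e^(σ√Δt) = e^(0.4·√1) = 1.4918, d = 1/u = 0.6703
Per-period rate: rΔt = 0.09·1 = 0.09, so R = e^0.09 = 1.0942
Risk-neutral probability p = (e^0.09 − 0.6703)/(1.4918 − 0.6703) = 0.4239/0.8215 = 0.5159
Terminal stock prices: S_uu = 289.3, S_ud = 130, S_dd = 58.41
Terminal payoffs (S − K): max(174.3, 0) = 174.3, max(15, 0) = 15, max(-56.59, 0) = 0
Node u (S = 193.9): V_u = e^(−0.09)·[0.5159·174.3203 + 0.4841·15.0000] = 88.8351
Node d (S = 87.14): V_d = e^(−0.09)·[0.5159·15.0000 + 0.4841·0.0000] = 7.0731
Node 0 (S = 130): V_0 = e^(−0.09)·[0.5159·88.8351 + 0.4841·7.0731] = 45.0185

$45.02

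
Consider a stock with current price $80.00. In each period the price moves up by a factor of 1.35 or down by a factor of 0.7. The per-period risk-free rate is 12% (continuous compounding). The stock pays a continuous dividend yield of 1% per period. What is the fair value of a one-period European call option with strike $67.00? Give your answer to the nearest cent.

$23.29

Per-period risk-free factor R = e^0.12 = 1.1275; dividend-adjusted growth = e^(0.12−0.01) = 1.1163.
Risk-neutral probability p = (1.1163 − 0.7)/(1.35 − 0.7) = 0.4163/0.6500 = 0.6404
Terminal stock prices: S_u = 108, S_d = 56
Terminal payoffs (S − K): max(41, 0) = 41, max(-11, 0) = 0
Node 0 (S = 80): V_0 = e^(−0.12)·[0.6404·41.0000 + 0.3596·0.0000] = 23.2883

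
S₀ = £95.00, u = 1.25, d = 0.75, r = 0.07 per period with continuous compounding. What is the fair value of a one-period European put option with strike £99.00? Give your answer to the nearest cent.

£9.18

Risk-neutral probability p = (e^0.07 − 0.75)/(1.25 − 0.75) = 0.3225/0.5000 = 0.6450
Terminal stock prices: S_u = 118.8, S_d = 71.25
Terminal payoffs (K − S): max(-19.75, 0) = 0, max(27.75, 0) = 27.75
Node 0 (S = 95): V_0 = e^(−0.07)·[0.6450·0.0000 + 0.3550·27.7500] = 9.1848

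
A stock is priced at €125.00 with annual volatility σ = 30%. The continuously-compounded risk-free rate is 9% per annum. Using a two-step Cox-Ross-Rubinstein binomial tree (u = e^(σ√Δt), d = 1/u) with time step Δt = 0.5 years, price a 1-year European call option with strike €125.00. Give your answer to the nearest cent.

CRR parameters: u = e^(σ√Δt) = e^(0.3·√0.5) = 1.2363, d = 1/u = 0.8089
Per-period rate: rΔt = 0.09·0.5 = 0.045, so R = e^0.045 = 1.0460
Risk-neutral probability p = (e^0.045 − 0.8089)/(1.2363 − 0.8089) = 0.2372/0.4275 = 0.5548
Terminal stock prices: S_uu = 191.1, S_ud = 125, S_dd = 81.78
Terminal payoffs (S − K): max(66.06, 0) = 66.06, max(0, 0) = 0, max(-43.22, 0) = 0
Node u (S = 154.5): V_u = e^(−0.045)·[0.5548·66.0581 + 0.4452·0.0000] = 35.0392
Node d (S = 101.1): V_d = e^(−0.045)·[0.5548·0.0000 + 0.4452·0.0000] = 0.0000
Node 0 (S = 125): V_0 = e^(−0.045)·[0.5548·35.0392 + 0.4452·0.0000] = 18.5858

€18.59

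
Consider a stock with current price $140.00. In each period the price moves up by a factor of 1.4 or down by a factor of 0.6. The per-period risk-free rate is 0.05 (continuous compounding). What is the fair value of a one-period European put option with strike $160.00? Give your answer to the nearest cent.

Risk-neutral probability p = (e^0.05 − 0.6)/(1.4 − 0.6) = 0.4513/0.8000 = 0.5641
Terminal stock prices: S_u = 196, S_d = 84
Terminal payoffs (K − S): max(-36, 0) = 0, max(76, 0) = 76
Node 0 (S = 140): V_0 = e^(−0.05)·[0.5641·0.0000 + 0.4359·76.0000] = 31.5135

$31.51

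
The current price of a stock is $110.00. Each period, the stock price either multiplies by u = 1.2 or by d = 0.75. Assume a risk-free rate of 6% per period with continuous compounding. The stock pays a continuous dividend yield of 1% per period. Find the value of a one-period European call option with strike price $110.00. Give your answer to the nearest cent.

Per-period risk-free factor R = e^0.06 = 1.0618; dividend-adjusted growth = e^(0.06−0.01) = 1.0513.
Risk-neutral probability p = (1.0513 − 0.75)/(1.2 − 0.75) = 0.3013/0.4500 = 0.6695
Terminal stock prices: S_u = 132, S_d = 82.5
Terminal payoffs (S − K): max(22, 0) = 22, max(-27.5, 0) = 0
Node 0 (S = 110): V_0 = e^(−0.06)·[0.6695·22.0000 + 0.3305·0.0000] = 13.8711

$13.87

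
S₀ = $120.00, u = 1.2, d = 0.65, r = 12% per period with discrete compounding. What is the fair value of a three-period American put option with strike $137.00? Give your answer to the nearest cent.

$17.00

Risk-neutral probability p = (1 + 0.12 − 0.65)/(1.2 − 0.65) = 0.4700/0.5500 = 0.8545
Terminal stock prices: S_uuu = 207.4, S_uud = 112.3, S_udd = 60.84, S_ddd = 32.95
Terminal payoffs (K − S): max(-70.36, 0) = 0, max(24.68, 0) = 24.68, max(76.16, 0) = 76.16, max(104, 0) = 104
Node uu (S = 172.8): continuation = 1/1.12·[0.8545·0.0000 + 0.1455·24.6800] = 3.2052; exercise value = 0.0000 ≤ continuation, so V_uu = 3.2052
Node ud (S = 93.6): continuation = 1/1.12·[0.8545·24.6800 + 0.1455·76.1600] = 28.7214; exercise value = 43.4000 > continuation, so V_ud = 43.4000 (exercise)
Node dd (S = 50.7): continuation = 1/1.12·[0.8545·76.1600 + 0.1455·104.0450] = 71.6214; exercise value = 86.3000 > continuation, so V_dd = 86.3000 (exercise)
Node u (S = 144): continuation = 1/1.12·[0.8545·3.2052 + 0.1455·43.4000] = 8.0819; exercise value = 0.0000 ≤ continuation, so V_u = 8.0819
Node d (S = 78): continuation = 1/1.12·[0.8545·43.4000 + 0.1455·86.3000] = 44.3214; exercise value = 59.0000 > continuation, so V_d = 59.0000 (exercise)
Node 0 (S = 120): continuation = 1/1.12·[0.8545·8.0819 + 0.1455·59.0000] = 13.8287; exercise value = 17.0000 > continuation, so V_0 = 17.0000 (exercise)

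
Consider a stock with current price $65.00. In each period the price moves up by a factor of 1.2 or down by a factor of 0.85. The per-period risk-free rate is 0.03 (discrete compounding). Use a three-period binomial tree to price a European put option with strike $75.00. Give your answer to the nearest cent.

Risk-neutral probability p = (1 + 0.03 − 0.85)/(1.2 − 0.85) = 0.1800/0.3500 = 0.5143
Terminal stock prices: S_uuu = 112.3, S_uud = 79.56, S_udd = 56.35, S_ddd = 39.92
Terminal payoffs (K − S): max(-37.32, 0) = 0, max(-4.56, 0) = 0, max(18.65, 0) = 18.65, max(35.08, 0) = 35.08
Node uu (S = 93.6): V_uu = 1/1.03·[0.5143·0.0000 + 0.4857·0.0000] = 0.0000
Node ud (S = 66.3): V_ud = 1/1.03·[0.5143·0.0000 + 0.4857·18.6450] = 8.7924
Node dd (S = 46.96): V_dd = 1/1.03·[0.5143·18.6450 + 0.4857·35.0819] = 25.8530
Node u (S = 78): V_u = 1/1.03·[0.5143·0.0000 + 0.4857·8.7924] = 4.1462
Node d (S = 55.25): V_d = 1/1.03·[0.5143·8.7924 + 0.4857·25.8530] = 16.5815
Node 0 (S = 65): V_0 = 1/1.03·[0.5143·4.1462 + 0.4857·16.5815] = 9.8895

$9.89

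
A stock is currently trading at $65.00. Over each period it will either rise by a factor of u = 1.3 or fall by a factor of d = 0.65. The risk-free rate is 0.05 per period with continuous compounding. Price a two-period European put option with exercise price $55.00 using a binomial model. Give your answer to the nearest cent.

$3.68

Risk-neutral probability p = (e^0.05 − 0.65)/(1.3 − 0.65) = 0.4013/0.6500 = 0.6173
Terminal stock prices: S_uu = 109.9, S_ud = 54.93, S_dd = 27.46
Terminal payoffs (K − S): max(-54.85, 0) = 0, max(0.075, 0) = 0.075, max(27.54, 0) = 27.54
Node u (S = 84.5): V_u = e^(−0.05)·[0.6173·0.0000 + 0.3827·0.0750] = 0.0273
Node d (S = 42.25): V_d = e^(−0.05)·[0.6173·0.0750 + 0.3827·27.5375] = 10.0676
Node 0 (S = 65): V_0 = e^(−0.05)·[0.6173·0.0273 + 0.3827·10.0676] = 3.6806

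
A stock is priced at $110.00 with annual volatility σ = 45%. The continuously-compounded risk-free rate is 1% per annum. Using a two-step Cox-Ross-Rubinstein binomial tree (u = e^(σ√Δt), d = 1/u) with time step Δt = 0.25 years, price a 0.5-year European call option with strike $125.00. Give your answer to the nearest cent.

CRR parameters: u = e^(σ√Δt) = e^(0.45·√0.25) = 1.2523, d = 1/u = 0.7985
Per-period rate: rΔt = 0.01·0.25 = 0.0025, so R = e^0.0025 = 1.0025
Risk-neutral probability p = (e^0.0025 − 0.7985)/(1.2523 − 0.7985) = 0.2040/0.4538 = 0.4495
Terminal stock prices: S_uu = 172.5, S_ud = 110, S_dd = 70.14
Terminal payoffs (S − K): max(47.51, 0) = 47.51, max(-15, 0) = 0, max(-54.86, 0) = 0
Node u (S = 137.8): V_u = e^(−0.0025)·[0.4495·47.5143 + 0.5505·0.0000] = 21.3045
Node d (S = 87.84): V_d = e^(−0.0025)·[0.4495·0.0000 + 0.5505·0.0000] = 0.0000
Node 0 (S = 110): V_0 = e^(−0.0025)·[0.4495·21.3045 + 0.5505·0.0000] = 9.5525

$9.55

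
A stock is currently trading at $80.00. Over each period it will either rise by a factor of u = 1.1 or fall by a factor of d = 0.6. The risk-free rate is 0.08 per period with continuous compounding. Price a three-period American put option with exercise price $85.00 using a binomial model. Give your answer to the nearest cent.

Risk-neutral probability p = (e^0.08 − 0.6)/(1.1 − 0.6) = 0.4833/0.5000 = 0.9666
Terminal stock prices: S_uuu = 106.5, S_uud = 58.08, S_udd = 31.68, S_ddd = 17.28
Terminal payoffs (K − S): max(-21.48, 0) = 0, max(26.92, 0) = 26.92, max(53.32, 0) = 53.32, max(67.72, 0) = 67.72
Node uu (S = 96.8): continuation = e^(−0.08)·[0.9666·0.0000 + 0.0334·26.9200] = 0.8306; exercise value = 0.0000 ≤ continuation, so V_uu = 0.8306
Node ud (S = 52.8): continuation = e^(−0.08)·[0.9666·26.9200 + 0.0334·53.3200] = 25.6649; exercise value = 32.2000 > continuation, so V_ud = 32.2000 (exercise)
Node dd (S = 28.8): continuation = e^(−0.08)·[0.9666·53.3200 + 0.0334·67.7200] = 49.6649; exercise value = 56.2000 > continuation, so V_dd = 56.2000 (exercise)
Node u (S = 88): continuation = e^(−0.08)·[0.9666·0.8306 + 0.0334·32.2000] = 1.7347; exercise value = 0.0000 ≤ continuation, so V_u = 1.7347
Node d (S = 48): continuation = e^(−0.08)·[0.9666·32.2000 + 0.0334·56.2000] = 30.4649; exercise value = 37.0000 > continuation, so V_d = 37.0000 (exercise)
Node 0 (S = 80): continuation = e^(−0.08)·[0.9666·1.7347 + 0.0334·37.0000] = 2.6895; exercise value = 5.0000 > continuation, so V_0 = 5.0000 (exercise)

$5.00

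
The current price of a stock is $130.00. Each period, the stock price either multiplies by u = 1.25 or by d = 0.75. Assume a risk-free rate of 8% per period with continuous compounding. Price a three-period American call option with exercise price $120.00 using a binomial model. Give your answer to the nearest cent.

Risk-neutral probability p = (e^0.08 − 0.75)/(1.25 − 0.75) = 0.3333/0.5000 = 0.6666
Terminal stock prices: S_uuu = 253.9, S_uud = 152.3, S_udd = 91.41, S_ddd = 54.84
Terminal payoffs (S − K): max(133.9, 0) = 133.9, max(32.34, 0) = 32.34, max(-28.59, 0) = 0, max(-65.16, 0) = 0
Node uu (S = 203.1): continuation = e^(−0.08)·[0.6666·133.9062 + 0.3334·32.3438] = 92.3510; exercise value = 83.1250 ≤ continuation, so V_uu = 92.3510
Node ud (S = 121.9): continuation = e^(−0.08)·[0.6666·32.3438 + 0.3334·0.0000] = 19.9019; exercise value = 1.8750 ≤ continuation, so V_ud = 19.9019
Node dd (S = 73.12): continuation = e^(−0.08)·[0.6666·0.0000 + 0.3334·0.0000] = 0.0000; exercise value = 0.0000 ≤ continuation, so V_dd = 0.0000
Node u (S = 162.5): continuation = e^(−0.08)·[0.6666·92.3510 + 0.3334·19.9019] = 62.9516; exercise value = 42.5000 ≤ continuation, so V_u = 62.9516
Node d (S = 97.5): continuation = e^(−0.08)·[0.6666·19.9019 + 0.3334·0.0000] = 12.2462; exercise value = 0.0000 ≤ continuation, so V_d = 12.2462
Node 0 (S = 130): continuation = e^(−0.08)·[0.6666·62.9516 + 0.3334·12.2462] = 42.5050; exercise value = 10.0000 ≤ continuation, so V_0 = 42.5050

$42.50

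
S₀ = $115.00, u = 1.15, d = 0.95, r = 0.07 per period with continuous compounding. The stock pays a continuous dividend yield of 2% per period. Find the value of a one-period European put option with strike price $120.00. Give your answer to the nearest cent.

Per-period risk-free factor R = e^0.07 = 1.0725; dividend-adjusted growth = e^(0.07−0.02) = 1.0513.
Risk-neutral probability p = (1.0513 − 0.95)/(1.15 − 0.95) = 0.1013/0.2000 = 0.5064
Terminal stock prices: S_u = 132.2, S_d = 109.2
Terminal payoffs (K − S): max(-12.25, 0) = 0, max(10.75, 0) = 10.75
Node 0 (S = 115): V_0 = e^(−0.07)·[0.5064·0.0000 + 0.4936·10.7500] = 4.9479

$4.95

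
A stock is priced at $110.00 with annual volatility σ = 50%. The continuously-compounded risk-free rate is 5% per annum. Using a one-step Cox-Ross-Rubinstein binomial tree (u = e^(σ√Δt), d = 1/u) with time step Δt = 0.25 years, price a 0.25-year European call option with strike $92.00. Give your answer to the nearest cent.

CRR parameters: u = e^(σ√Δt) = e^(0.5·√0.25) = 1.2840, d = 1/u = 0.7788
Per-period rate: rΔt = 0.05·0.25 = 0.0125, so R = e^0.0125 = 1.0126
Risk-neutral probability p = (e^0.0125 − 0.7788)/(1.2840 − 0.7788) = 0.2338/0.5052 = 0.4627
Terminal stock prices: S_u = 141.2, S_d = 85.67
Terminal payoffs (S − K): max(49.24, 0) = 49.24, max(-6.332, 0) = 0
Node 0 (S = 110): V_0 = e^(−0.0125)·[0.4627·49.2428 + 0.5373·0.0000] = 22.5026

$22.50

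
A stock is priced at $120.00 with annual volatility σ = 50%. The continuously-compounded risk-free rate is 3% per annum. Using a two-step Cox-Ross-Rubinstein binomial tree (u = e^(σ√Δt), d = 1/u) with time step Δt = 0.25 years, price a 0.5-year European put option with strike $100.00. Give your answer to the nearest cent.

CRR parameters: u = e^(σ√Δt) = e^(0.5·√0.25) = 1.2840, d = 1/u = 0.7788
Per-period rate: rΔt = 0.03·0.25 = 0.0075, so R = e^0.0075 = 1.0075
Risk-neutral probability p = (e^0.0075 − 0.7788)/(1.2840 − 0.7788) = 0.2287/0.5052 = 0.4527
Terminal stock prices: S_uu = 197.8, S_ud = 120, S_dd = 72.78
Terminal payoffs (K − S): max(-97.85, 0) = 0, max(-20, 0) = 0, max(27.22, 0) = 27.22
Node u (S = 154.1): V_u = e^(−0.0075)·[0.4527·0.0000 + 0.5473·0.0000] = 0.0000
Node d (S = 93.46): V_d = e^(−0.0075)·[0.4527·0.0000 + 0.5473·27.2163] = 14.7835
Node 0 (S = 120): V_0 = e^(−0.0075)·[0.4527·0.0000 + 0.5473·14.7835] = 8.0302

$8.03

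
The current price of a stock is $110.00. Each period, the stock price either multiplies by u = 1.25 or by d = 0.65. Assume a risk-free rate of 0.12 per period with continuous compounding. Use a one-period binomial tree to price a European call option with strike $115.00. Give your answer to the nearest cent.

$15.88

Risk-neutral probability p = (e^0.12 − 0.65)/(1.25 − 0.65) = 0.4775/0.6000 = 0.7958
Terminal stock prices: S_u = 137.5, S_d = 71.5
Terminal payoffs (S − K): max(22.5, 0) = 22.5, max(-43.5, 0) = 0
Node 0 (S = 110): V_0 = e^(−0.12)·[0.7958·22.5000 + 0.2042·0.0000] = 15.8813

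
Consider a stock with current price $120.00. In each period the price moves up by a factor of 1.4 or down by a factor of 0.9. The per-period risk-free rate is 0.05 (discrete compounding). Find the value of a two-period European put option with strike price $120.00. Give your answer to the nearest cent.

Risk-neutral probability p = (1 + 0.05 − 0.9)/(1.4 − 0.9) = 0.1500/0.5000 = 0.3000
Terminal stock prices: S_uu = 235.2, S_ud = 151.2, S_dd = 97.2
Terminal payoffs (K − S): max(-115.2, 0) = 0, max(-31.2, 0) = 0, max(22.8, 0) = 22.8
Node u (S = 168): V_u = 1/1.05·[0.3000·0.0000 + 0.7000·0.0000] = 0.0000
Node d (S = 108): V_d = 1/1.05·[0.3000·0.0000 + 0.7000·22.8000] = 15.2000
Node 0 (S = 120): V_0 = 1/1.05·[0.3000·0.0000 + 0.7000·15.2000] = 10.1333

$10.13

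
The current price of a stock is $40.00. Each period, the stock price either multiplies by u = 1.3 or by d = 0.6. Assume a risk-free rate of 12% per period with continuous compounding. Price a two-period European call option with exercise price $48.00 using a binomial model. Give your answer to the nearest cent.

Risk-neutral probability p = (e^0.12 − 0.6)/(1.3 − 0.6) = 0.5275/0.7000 = 0.7536
Terminal stock prices: S_uu = 67.6, S_ud = 31.2, S_dd = 14.4
Terminal payoffs (S − K): max(19.6, 0) = 19.6, max(-16.8, 0) = 0, max(-33.6, 0) = 0
Node u (S = 52): V_u = e^(−0.12)·[0.7536·19.6000 + 0.2464·0.0000] = 13.0997
Node d (S = 24): V_d = e^(−0.12)·[0.7536·0.0000 + 0.2464·0.0000] = 0.0000
Node 0 (S = 40): V_0 = e^(−0.12)·[0.7536·13.0997 + 0.2464·0.0000] = 8.7553

$8.76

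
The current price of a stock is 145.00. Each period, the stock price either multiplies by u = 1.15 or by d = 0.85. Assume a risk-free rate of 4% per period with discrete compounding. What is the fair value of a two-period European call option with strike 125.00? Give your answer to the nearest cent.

Risk-neutral probability p = (1 + 0.04 − 0.85)/(1.15 − 0.85) = 0.1900/0.3000 = 0.6333
Terminal stock prices: S_uu = 191.8, S_ud = 141.7, S_dd = 104.8
Terminal payoffs (S − K): max(66.76, 0) = 66.76, max(16.74, 0) = 16.74, max(-20.24, 0) = 0
Node u (S = 166.8): V_u = 1/1.04·[0.6333·66.7625 + 0.3667·16.7375] = 46.5577
Node d (S = 123.2): V_d = 1/1.04·[0.6333·16.7375 + 0.3667·0.0000] = 10.1927
Node 0 (S = 145): V_0 = 1/1.04·[0.6333·46.5577 + 0.3667·10.1927] = 31.9460

31.95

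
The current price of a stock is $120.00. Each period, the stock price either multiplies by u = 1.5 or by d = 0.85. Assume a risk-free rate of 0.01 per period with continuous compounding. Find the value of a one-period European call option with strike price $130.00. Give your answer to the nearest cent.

Risk-neutral probability p = (e^0.01 − 0.85)/(1.5 − 0.85) = 0.1601/0.6500 = 0.2462
Terminal stock prices: S_u = 180, S_d = 102
Terminal payoffs (S − K): max(50, 0) = 50, max(-28, 0) = 0
Node 0 (S = 120): V_0 = e^(−0.01)·[0.2462·50.0000 + 0.7538·0.0000] = 12.1890

$12.19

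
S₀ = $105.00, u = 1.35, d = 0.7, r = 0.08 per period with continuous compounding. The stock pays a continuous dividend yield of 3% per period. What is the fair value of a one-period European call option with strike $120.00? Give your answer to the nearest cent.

$10.85

Per-period risk-free factor R = e^0.08 = 1.0833; dividend-adjusted growth = e^(0.08−0.03) = 1.0513.
Risk-neutral probability p = (1.0513 − 0.7)/(1.35 − 0.7) = 0.3513/0.6500 = 0.5404
Terminal stock prices: S_u = 141.8, S_d = 73.5
Terminal payoffs (S − K): max(21.75, 0) = 21.75, max(-46.5, 0) = 0
Node 0 (S = 105): V_0 = e^(−0.08)·[0.5404·21.7500 + 0.4596·0.0000] = 10.8504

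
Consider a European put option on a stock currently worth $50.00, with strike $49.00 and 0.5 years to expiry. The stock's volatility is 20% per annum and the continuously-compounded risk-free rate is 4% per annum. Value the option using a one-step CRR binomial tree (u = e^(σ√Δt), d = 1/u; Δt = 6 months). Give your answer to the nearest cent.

$2.54

CRR parameters: u = e^(σ√Δt) = e^(0.2·√0.5) = 1.1519, d = 1/u = 0.8681
Per-period rate: rΔt = 0.04·0.5 = 0.02, so R = e^0.02 = 1.0202
Risk-neutral probability p = (e^0.02 − 0.8681)/(1.1519 − 0.8681) = 0.1521/0.2838 = 0.5359
Terminal stock prices: S_u = 57.6, S_d = 43.41
Terminal payoffs (K − S): max(-8.595, 0) = 0, max(5.594, 0) = 5.594
Node 0 (S = 50): V_0 = e^(−0.02)·[0.5359·0.0000 + 0.4641·5.5938] = 2.5448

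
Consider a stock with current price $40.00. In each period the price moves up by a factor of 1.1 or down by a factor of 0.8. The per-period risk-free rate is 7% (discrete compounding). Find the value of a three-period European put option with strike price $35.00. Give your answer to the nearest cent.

$0.16

Risk-neutral probability p = (1 + 0.07 − 0.8)/(1.1 − 0.8) = 0.2700/0.3000 = 0.9000
Terminal stock prices: S_uuu = 53.24, S_uud = 38.72, S_udd = 28.16, S_ddd = 20.48
Terminal payoffs (K − S): max(-18.24, 0) = 0, max(-3.72, 0) = 0, max(6.84, 0) = 6.84, max(14.52, 0) = 14.52
Node uu (S = 48.4): V_uu = 1/1.07·[0.9000·0.0000 + 0.1000·0.0000] = 0.0000
Node ud (S = 35.2): V_ud = 1/1.07·[0.9000·0.0000 + 0.1000·6.8400] = 0.6393
Node dd (S = 25.6): V_dd = 1/1.07·[0.9000·6.8400 + 0.1000·14.5200] = 7.1103
Node u (S = 44): V_u = 1/1.07·[0.9000·0.0000 + 0.1000·0.6393] = 0.0597
Node d (S = 32): V_d = 1/1.07·[0.9000·0.6393 + 0.1000·7.1103] = 1.2022
Node 0 (S = 40): V_0 = 1/1.07·[0.9000·0.0597 + 0.1000·1.2022] = 0.1626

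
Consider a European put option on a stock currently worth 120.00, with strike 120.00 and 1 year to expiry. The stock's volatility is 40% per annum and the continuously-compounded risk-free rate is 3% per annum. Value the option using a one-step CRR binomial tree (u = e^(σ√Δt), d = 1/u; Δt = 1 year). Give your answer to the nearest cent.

21.56

CRR parameters: u = e^(σ√Δt) = e^(0.4·√1) = 1.4918, d = 1/u = 0.6703
Per-period rate: rΔt = 0.03·1 = 0.03, so R = e^0.03 = 1.0305
Risk-neutral probability p = (e^0.03 − 0.6703)/(1.4918 − 0.6703) = 0.3601/0.8215 = 0.4384
Terminal stock prices: S_u = 179, S_d = 80.44
Terminal payoffs (K − S): max(-59.02, 0) = 0, max(39.56, 0) = 39.56
Node 0 (S = 120): V_0 = e^(−0.03)·[0.4384·0.0000 + 0.5616·39.5616] = 21.5618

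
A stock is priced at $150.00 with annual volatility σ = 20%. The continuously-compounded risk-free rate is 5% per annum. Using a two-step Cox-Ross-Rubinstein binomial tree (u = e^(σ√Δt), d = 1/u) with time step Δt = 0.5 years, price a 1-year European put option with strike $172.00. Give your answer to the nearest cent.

CRR parameters: u = e^(σ√Δt) = e^(0.2·√0.5) = 1.1519, d = 1/u = 0.8681
Per-period rate: rΔt = 0.05·0.5 = 0.025, so R = e^0.025 = 1.0253
Risk-neutral probability p = (e^0.025 − 0.8681)/(1.1519 − 0.8681) = 0.1572/0.2838 = 0.5539
Terminal stock prices: S_uu = 199, S_ud = 150, S_dd = 113
Terminal payoffs (K − S): max(-27.03, 0) = 0, max(22, 0) = 22, max(58.95, 0) = 58.95
Node u (S = 172.8): V_u = e^(−0.025)·[0.5539·0.0000 + 0.4461·22.0000] = 9.5717
Node d (S = 130.2): V_d = e^(−0.025)·[0.5539·22.0000 + 0.4461·58.9543] = 37.5348
Node 0 (S = 150): V_0 = e^(−0.025)·[0.5539·9.5717 + 0.4461·37.5348] = 21.5015

$21.50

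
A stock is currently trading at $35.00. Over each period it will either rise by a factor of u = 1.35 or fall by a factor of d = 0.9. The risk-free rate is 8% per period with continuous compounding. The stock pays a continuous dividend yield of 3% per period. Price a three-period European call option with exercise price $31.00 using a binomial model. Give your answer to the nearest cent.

$8.86

Per-period risk-free factor R = e^0.08 = 1.0833; dividend-adjusted growth = e^(0.08−0.03) = 1.0513.
Risk-neutral probability p = (1.0513 − 0.9)/(1.35 − 0.9) = 0.1513/0.4500 = 0.3362
Terminal stock prices: S_uuu = 86.11, S_uud = 57.41, S_udd = 38.27, S_ddd = 25.52
Terminal payoffs (S − K): max(55.11, 0) = 55.11, max(26.41, 0) = 26.41, max(7.273, 0) = 7.273, max(-5.485, 0) = 0
Node uu (S = 63.79): V_uu = e^(−0.08)·[0.3362·55.1131 + 0.6638·26.4088] = 33.2857
Node ud (S = 42.52): V_ud = e^(−0.08)·[0.3362·26.4088 + 0.6638·7.2725] = 12.6516
Node dd (S = 28.35): V_dd = e^(−0.08)·[0.3362·7.2725 + 0.6638·0.0000] = 2.2568
Node u (S = 47.25): V_u = e^(−0.08)·[0.3362·33.2857 + 0.6638·12.6516] = 18.0819
Node d (S = 31.5): V_d = e^(−0.08)·[0.3362·12.6516 + 0.6638·2.2568] = 5.3089
Node 0 (S = 35): V_0 = e^(−0.08)·[0.3362·18.0819 + 0.6638·5.3089] = 8.8644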